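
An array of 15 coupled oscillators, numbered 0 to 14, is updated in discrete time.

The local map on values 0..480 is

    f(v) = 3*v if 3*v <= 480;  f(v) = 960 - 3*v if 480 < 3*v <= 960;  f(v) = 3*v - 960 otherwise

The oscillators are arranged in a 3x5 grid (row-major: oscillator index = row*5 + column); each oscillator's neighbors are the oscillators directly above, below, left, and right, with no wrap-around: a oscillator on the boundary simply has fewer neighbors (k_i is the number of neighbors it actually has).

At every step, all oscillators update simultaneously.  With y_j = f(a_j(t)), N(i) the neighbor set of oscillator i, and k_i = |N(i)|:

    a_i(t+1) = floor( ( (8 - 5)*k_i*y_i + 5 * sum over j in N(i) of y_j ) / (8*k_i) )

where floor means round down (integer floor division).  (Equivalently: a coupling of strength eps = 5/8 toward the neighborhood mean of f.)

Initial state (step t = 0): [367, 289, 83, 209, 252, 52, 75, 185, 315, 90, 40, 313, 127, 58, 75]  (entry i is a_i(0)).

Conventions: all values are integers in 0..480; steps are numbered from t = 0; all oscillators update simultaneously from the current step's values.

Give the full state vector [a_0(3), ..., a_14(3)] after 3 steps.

Simulating step by step:
t=0: [367, 289, 83, 209, 252, 52, 75, 185, 315, 90, 40, 313, 127, 58, 75]
t=1: [130, 163, 266, 222, 264, 159, 189, 287, 190, 193, 100, 159, 267, 194, 223]
t=2: [442, 373, 240, 260, 273, 404, 385, 209, 326, 319, 410, 356, 258, 316, 346]
t=3: [265, 226, 230, 150, 110, 267, 206, 224, 89, 50, 213, 176, 164, 63, 33]

Answer: [265, 226, 230, 150, 110, 267, 206, 224, 89, 50, 213, 176, 164, 63, 33]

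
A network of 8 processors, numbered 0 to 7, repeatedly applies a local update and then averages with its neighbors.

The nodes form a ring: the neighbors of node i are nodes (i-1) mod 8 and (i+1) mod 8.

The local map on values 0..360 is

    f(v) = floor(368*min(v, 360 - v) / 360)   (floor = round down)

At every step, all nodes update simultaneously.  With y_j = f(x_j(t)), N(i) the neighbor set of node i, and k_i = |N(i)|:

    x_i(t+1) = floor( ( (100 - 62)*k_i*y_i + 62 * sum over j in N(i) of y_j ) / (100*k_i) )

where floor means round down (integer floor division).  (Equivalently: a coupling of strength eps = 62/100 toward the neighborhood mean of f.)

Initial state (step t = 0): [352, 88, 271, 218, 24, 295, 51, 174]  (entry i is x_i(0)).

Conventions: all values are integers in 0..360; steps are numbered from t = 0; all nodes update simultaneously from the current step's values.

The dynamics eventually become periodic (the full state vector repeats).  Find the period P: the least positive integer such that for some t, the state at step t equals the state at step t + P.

Answer: 2
Key observation: The state at step 53, [181, 181, 181, 181, 181, 181, 181, 181], reappears at step 55 — and no state repeats earlier — so the cycle the system enters has period 2.

Derivation:
t=0: [352, 88, 271, 218, 24, 295, 51, 174]
t=1: [85, 64, 106, 90, 74, 48, 95, 85]
t=2: [79, 84, 89, 91, 72, 71, 78, 89]
t=3: [84, 85, 89, 85, 78, 74, 80, 83]
t=4: [85, 86, 87, 85, 79, 78, 80, 83]
t=5: [85, 87, 87, 84, 81, 79, 81, 83]
t=6: [86, 87, 87, 85, 82, 81, 82, 84]
t=7: [86, 87, 87, 85, 83, 82, 83, 85]
t=8: [87, 87, 87, 86, 84, 83, 84, 85]
t=9: [87, 88, 87, 86, 85, 84, 85, 86]
t=10: [88, 88, 88, 87, 86, 85, 86, 87]
t=11: [88, 89, 88, 88, 87, 86, 87, 88]
t=12: [89, 89, 89, 88, 88, 87, 88, 88]
t=13: [89, 90, 89, 89, 88, 88, 88, 89]
t=14: [90, 90, 90, 89, 89, 89, 89, 89]
t=15: [91, 92, 91, 90, 90, 90, 90, 90]
t=16: [93, 93, 93, 92, 92, 92, 92, 92]
t=17: [94, 95, 94, 94, 94, 94, 94, 94]
t=18: [96, 96, 96, 96, 96, 96, 96, 96]
t=19: [98, 98, 98, 98, 98, 98, 98, 98]
t=20: [100, 100, 100, 100, 100, 100, 100, 100]
t=21: [102, 102, 102, 102, 102, 102, 102, 102]
t=22: [104, 104, 104, 104, 104, 104, 104, 104]
t=23: [106, 106, 106, 106, 106, 106, 106, 106]
t=24: [108, 108, 108, 108, 108, 108, 108, 108]
t=25: [110, 110, 110, 110, 110, 110, 110, 110]
t=26: [112, 112, 112, 112, 112, 112, 112, 112]
t=27: [114, 114, 114, 114, 114, 114, 114, 114]
t=28: [116, 116, 116, 116, 116, 116, 116, 116]
t=29: [118, 118, 118, 118, 118, 118, 118, 118]
t=30: [120, 120, 120, 120, 120, 120, 120, 120]
t=31: [122, 122, 122, 122, 122, 122, 122, 122]
t=32: [124, 124, 124, 124, 124, 124, 124, 124]
t=33: [126, 126, 126, 126, 126, 126, 126, 126]
t=34: [128, 128, 128, 128, 128, 128, 128, 128]
t=35: [130, 130, 130, 130, 130, 130, 130, 130]
t=36: [132, 132, 132, 132, 132, 132, 132, 132]
t=37: [134, 134, 134, 134, 134, 134, 134, 134]
t=38: [136, 136, 136, 136, 136, 136, 136, 136]
t=39: [139, 139, 139, 139, 139, 139, 139, 139]
t=40: [142, 142, 142, 142, 142, 142, 142, 142]
t=41: [145, 145, 145, 145, 145, 145, 145, 145]
t=42: [148, 148, 148, 148, 148, 148, 148, 148]
t=43: [151, 151, 151, 151, 151, 151, 151, 151]
t=44: [154, 154, 154, 154, 154, 154, 154, 154]
t=45: [157, 157, 157, 157, 157, 157, 157, 157]
t=46: [160, 160, 160, 160, 160, 160, 160, 160]
t=47: [163, 163, 163, 163, 163, 163, 163, 163]
t=48: [166, 166, 166, 166, 166, 166, 166, 166]
t=49: [169, 169, 169, 169, 169, 169, 169, 169]
t=50: [172, 172, 172, 172, 172, 172, 172, 172]
t=51: [175, 175, 175, 175, 175, 175, 175, 175]
t=52: [178, 178, 178, 178, 178, 178, 178, 178]
t=53: [181, 181, 181, 181, 181, 181, 181, 181]
t=54: [182, 182, 182, 182, 182, 182, 182, 182]
t=55: [181, 181, 181, 181, 181, 181, 181, 181]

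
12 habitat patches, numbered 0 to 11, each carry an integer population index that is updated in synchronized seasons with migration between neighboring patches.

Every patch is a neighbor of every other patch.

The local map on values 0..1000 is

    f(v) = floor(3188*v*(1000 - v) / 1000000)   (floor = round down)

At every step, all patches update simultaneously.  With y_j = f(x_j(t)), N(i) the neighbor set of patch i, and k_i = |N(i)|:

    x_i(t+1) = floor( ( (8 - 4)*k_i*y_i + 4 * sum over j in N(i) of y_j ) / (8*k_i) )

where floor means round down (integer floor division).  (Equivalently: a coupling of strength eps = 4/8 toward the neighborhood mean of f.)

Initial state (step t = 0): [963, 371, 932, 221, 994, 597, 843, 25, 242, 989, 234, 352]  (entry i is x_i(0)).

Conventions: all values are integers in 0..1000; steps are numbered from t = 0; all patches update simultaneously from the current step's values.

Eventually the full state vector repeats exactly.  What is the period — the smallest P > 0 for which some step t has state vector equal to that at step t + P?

Simulating step by step:
t=0: [963, 371, 932, 221, 994, 597, 843, 25, 242, 989, 234, 352]
t=1: [269, 556, 310, 467, 227, 567, 409, 253, 483, 233, 478, 548]
t=2: [673, 746, 698, 749, 642, 744, 738, 662, 750, 647, 749, 747]
t=3: [671, 627, 658, 625, 685, 629, 633, 677, 624, 684, 625, 626]
t=4: [715, 734, 721, 735, 708, 733, 732, 712, 735, 709, 735, 734]
t=5: [640, 628, 637, 627, 645, 629, 630, 642, 627, 644, 627, 628]
t=6: [736, 741, 738, 741, 734, 740, 740, 735, 741, 735, 741, 741]
t=7: [616, 613, 615, 613, 618, 614, 614, 617, 613, 617, 613, 613]
t=8: [754, 755, 754, 755, 753, 754, 754, 753, 755, 753, 755, 755]
t=9: [590, 589, 590, 589, 591, 590, 590, 591, 589, 591, 589, 589]
t=10: [770, 770, 770, 770, 770, 770, 770, 770, 770, 770, 770, 770]
t=11: [564, 564, 564, 564, 564, 564, 564, 564, 564, 564, 564, 564]
t=12: [783, 783, 783, 783, 783, 783, 783, 783, 783, 783, 783, 783]
t=13: [541, 541, 541, 541, 541, 541, 541, 541, 541, 541, 541, 541]
t=14: [791, 791, 791, 791, 791, 791, 791, 791, 791, 791, 791, 791]
t=15: [527, 527, 527, 527, 527, 527, 527, 527, 527, 527, 527, 527]
t=16: [794, 794, 794, 794, 794, 794, 794, 794, 794, 794, 794, 794]
t=17: [521, 521, 521, 521, 521, 521, 521, 521, 521, 521, 521, 521]
t=18: [795, 795, 795, 795, 795, 795, 795, 795, 795, 795, 795, 795]
t=19: [519, 519, 519, 519, 519, 519, 519, 519, 519, 519, 519, 519]
t=20: [795, 795, 795, 795, 795, 795, 795, 795, 795, 795, 795, 795]

Answer: 2
Key observation: The state at step 18, [795, 795, 795, 795, 795, 795, 795, 795, 795, 795, 795, 795], reappears at step 20 — and no state repeats earlier — so the cycle the system enters has period 2.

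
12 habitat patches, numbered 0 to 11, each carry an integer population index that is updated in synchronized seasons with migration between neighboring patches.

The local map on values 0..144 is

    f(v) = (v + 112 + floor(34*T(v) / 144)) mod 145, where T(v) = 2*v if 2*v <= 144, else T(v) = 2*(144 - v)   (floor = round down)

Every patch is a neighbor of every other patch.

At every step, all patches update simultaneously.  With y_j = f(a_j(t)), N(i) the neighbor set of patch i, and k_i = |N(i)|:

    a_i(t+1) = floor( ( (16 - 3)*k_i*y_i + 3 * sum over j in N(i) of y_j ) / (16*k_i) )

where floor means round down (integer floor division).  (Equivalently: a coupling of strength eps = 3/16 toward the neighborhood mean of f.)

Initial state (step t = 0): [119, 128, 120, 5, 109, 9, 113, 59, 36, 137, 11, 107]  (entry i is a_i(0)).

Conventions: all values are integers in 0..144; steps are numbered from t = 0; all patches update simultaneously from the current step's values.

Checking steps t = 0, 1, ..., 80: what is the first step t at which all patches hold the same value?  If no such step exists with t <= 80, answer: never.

Answer: 17
Key observation: Synchronization is absorbing here: once all patches are equal they stay equal, and step 17 is the first all-equal step.

Derivation:
t=0: [119, 128, 120, 5, 109, 9, 113, 59, 36, 137, 11, 107]  (not all equal)
t=1: [96, 100, 97, 113, 92, 118, 93, 61, 35, 104, 121, 91]  (not all equal)
t=2: [83, 85, 84, 91, 82, 93, 83, 60, 30, 87, 94, 82]  (not all equal)
t=3: [76, 77, 77, 80, 76, 81, 76, 58, 23, 78, 81, 76]  (not all equal)
t=4: [73, 73, 73, 75, 73, 75, 73, 55, 13, 74, 75, 73]  (not all equal)
t=5: [73, 73, 73, 74, 73, 74, 73, 52, 119, 74, 74, 73]  (not all equal)
t=6: [72, 72, 72, 73, 72, 73, 72, 49, 92, 73, 73, 72]  (not all equal)
t=7: [72, 72, 72, 72, 72, 72, 72, 45, 80, 72, 72, 72]  (not all equal)
t=8: [72, 72, 72, 72, 72, 72, 72, 40, 75, 72, 72, 72]  (not all equal)
t=9: [72, 72, 72, 72, 72, 72, 72, 34, 72, 72, 72, 72]  (not all equal)
t=10: [72, 72, 72, 72, 72, 72, 72, 27, 72, 72, 72, 72]  (not all equal)
t=11: [71, 71, 71, 71, 71, 71, 71, 18, 71, 71, 71, 71]  (not all equal)
t=12: [72, 72, 72, 72, 72, 72, 72, 125, 72, 72, 72, 72]  (not all equal)
t=13: [73, 73, 73, 73, 73, 73, 73, 94, 73, 73, 73, 73]  (not all equal)
t=14: [73, 73, 73, 73, 73, 73, 73, 81, 73, 73, 73, 73]  (not all equal)
t=15: [73, 73, 73, 73, 73, 73, 73, 76, 73, 73, 73, 73]  (not all equal)
t=16: [73, 73, 73, 73, 73, 73, 73, 74, 73, 73, 73, 73]  (not all equal)
t=17: [73, 73, 73, 73, 73, 73, 73, 73, 73, 73, 73, 73]  (all equal)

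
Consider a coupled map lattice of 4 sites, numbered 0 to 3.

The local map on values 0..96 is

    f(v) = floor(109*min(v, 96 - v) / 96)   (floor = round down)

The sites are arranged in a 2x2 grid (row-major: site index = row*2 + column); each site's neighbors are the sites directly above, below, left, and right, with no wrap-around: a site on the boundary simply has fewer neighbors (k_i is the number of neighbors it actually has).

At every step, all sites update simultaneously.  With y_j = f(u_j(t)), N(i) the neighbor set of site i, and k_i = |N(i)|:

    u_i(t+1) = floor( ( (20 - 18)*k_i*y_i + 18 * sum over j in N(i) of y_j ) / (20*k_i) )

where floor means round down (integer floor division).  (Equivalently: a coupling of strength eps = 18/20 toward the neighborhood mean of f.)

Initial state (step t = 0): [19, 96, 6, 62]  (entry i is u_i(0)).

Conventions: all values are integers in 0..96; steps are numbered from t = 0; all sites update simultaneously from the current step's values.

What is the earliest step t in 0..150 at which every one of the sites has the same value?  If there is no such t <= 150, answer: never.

Answer: 17
Key observation: Synchronization is absorbing here: once all sites are equal they stay equal, and step 17 is the first all-equal step.

Derivation:
t=0: [19, 96, 6, 62]  (not all equal)
t=1: [4, 26, 27, 6]  (not all equal)
t=2: [26, 7, 7, 27]  (not all equal)
t=3: [9, 27, 27, 9]  (not all equal)
t=4: [28, 12, 12, 28]  (not all equal)
t=5: [14, 29, 29, 14]  (not all equal)
t=6: [30, 16, 16, 30]  (not all equal)
t=7: [19, 32, 32, 19]  (not all equal)
t=8: [34, 22, 22, 34]  (not all equal)
t=9: [25, 36, 36, 25]  (not all equal)
t=10: [38, 29, 29, 38]  (not all equal)
t=11: [33, 41, 41, 33]  (not all equal)
t=12: [45, 37, 37, 45]  (not all equal)
t=13: [42, 50, 50, 42]  (not all equal)
t=14: [51, 47, 47, 51]  (not all equal)
t=15: [52, 51, 51, 52]  (not all equal)
t=16: [50, 49, 49, 50]  (not all equal)
t=17: [52, 52, 52, 52]  (all equal)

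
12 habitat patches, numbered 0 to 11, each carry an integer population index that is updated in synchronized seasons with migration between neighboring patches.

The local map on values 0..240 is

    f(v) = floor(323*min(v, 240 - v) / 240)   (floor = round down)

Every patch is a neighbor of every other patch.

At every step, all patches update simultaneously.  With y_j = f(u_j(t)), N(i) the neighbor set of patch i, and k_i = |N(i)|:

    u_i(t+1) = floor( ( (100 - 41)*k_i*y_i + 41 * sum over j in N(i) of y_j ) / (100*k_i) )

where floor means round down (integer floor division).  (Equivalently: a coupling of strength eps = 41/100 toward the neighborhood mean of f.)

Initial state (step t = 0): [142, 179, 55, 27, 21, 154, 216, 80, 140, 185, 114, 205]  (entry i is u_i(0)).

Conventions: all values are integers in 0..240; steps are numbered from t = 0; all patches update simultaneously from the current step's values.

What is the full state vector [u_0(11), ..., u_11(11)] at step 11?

Answer: [156, 156, 155, 154, 154, 156, 154, 156, 156, 155, 155, 154]

Derivation:
t=0: [142, 179, 55, 27, 21, 154, 216, 80, 140, 185, 114, 205]
t=1: [110, 83, 78, 57, 53, 101, 55, 96, 111, 78, 122, 63]
t=2: [131, 111, 107, 92, 89, 124, 90, 121, 132, 107, 137, 96]
t=3: [143, 144, 141, 130, 128, 148, 129, 150, 142, 141, 138, 133]
t=4: [132, 131, 134, 142, 143, 128, 143, 127, 133, 134, 136, 140]
t=5: [142, 143, 141, 135, 134, 145, 134, 146, 142, 141, 139, 136]
t=6: [132, 131, 133, 137, 138, 130, 138, 129, 132, 133, 134, 136]
t=7: [144, 144, 143, 140, 139, 145, 139, 146, 144, 143, 142, 140]
t=8: [129, 129, 130, 132, 133, 128, 133, 128, 129, 130, 130, 132]
t=9: [148, 148, 147, 146, 145, 148, 145, 148, 148, 147, 147, 146]
t=10: [123, 123, 124, 125, 125, 123, 125, 123, 123, 124, 124, 125]
t=11: [156, 156, 155, 154, 154, 156, 154, 156, 156, 155, 155, 154]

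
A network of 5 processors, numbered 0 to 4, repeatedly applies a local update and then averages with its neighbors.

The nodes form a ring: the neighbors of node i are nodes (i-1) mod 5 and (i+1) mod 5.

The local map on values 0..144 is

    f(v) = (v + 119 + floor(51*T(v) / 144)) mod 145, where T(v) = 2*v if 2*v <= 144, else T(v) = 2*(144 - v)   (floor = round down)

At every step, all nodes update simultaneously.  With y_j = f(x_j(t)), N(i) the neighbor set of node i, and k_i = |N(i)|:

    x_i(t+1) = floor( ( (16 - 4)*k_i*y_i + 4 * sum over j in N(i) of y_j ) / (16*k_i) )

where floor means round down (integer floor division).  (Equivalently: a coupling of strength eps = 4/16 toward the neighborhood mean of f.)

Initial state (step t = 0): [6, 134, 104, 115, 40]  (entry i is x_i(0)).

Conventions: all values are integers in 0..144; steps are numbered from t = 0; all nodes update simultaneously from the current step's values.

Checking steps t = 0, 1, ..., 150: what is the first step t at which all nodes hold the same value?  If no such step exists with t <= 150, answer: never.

Answer: 5
Key observation: Synchronization is absorbing here: once all nodes are equal they stay equal, and step 5 is the first all-equal step.

Derivation:
t=0: [6, 134, 104, 115, 40]  (not all equal)
t=1: [116, 115, 107, 100, 61]  (not all equal)
t=2: [105, 108, 107, 101, 85]  (not all equal)
t=3: [105, 106, 106, 104, 101]  (not all equal)
t=4: [105, 106, 106, 105, 105]  (not all equal)
t=5: [106, 106, 106, 106, 106]  (all equal)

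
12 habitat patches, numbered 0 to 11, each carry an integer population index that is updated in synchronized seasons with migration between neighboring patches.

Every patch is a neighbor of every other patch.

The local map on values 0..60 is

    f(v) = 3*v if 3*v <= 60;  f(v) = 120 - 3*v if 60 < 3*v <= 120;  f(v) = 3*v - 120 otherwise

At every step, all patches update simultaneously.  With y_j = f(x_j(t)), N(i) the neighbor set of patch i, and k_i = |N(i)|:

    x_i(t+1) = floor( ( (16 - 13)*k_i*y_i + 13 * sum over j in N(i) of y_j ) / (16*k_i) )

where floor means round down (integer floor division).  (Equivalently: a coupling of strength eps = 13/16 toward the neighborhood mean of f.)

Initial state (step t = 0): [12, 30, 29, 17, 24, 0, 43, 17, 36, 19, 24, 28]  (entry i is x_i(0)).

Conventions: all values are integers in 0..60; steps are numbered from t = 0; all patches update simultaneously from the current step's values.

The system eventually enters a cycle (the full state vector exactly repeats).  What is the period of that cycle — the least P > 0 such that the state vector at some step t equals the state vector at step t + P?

Simulating step by step:
t=0: [12, 30, 29, 17, 24, 0, 43, 17, 36, 19, 24, 28]
t=1: [34, 33, 34, 36, 35, 30, 31, 36, 31, 36, 35, 34]
t=2: [18, 19, 18, 17, 18, 20, 19, 17, 19, 17, 18, 18]
t=3: [54, 54, 54, 54, 54, 55, 54, 54, 54, 54, 54, 54]
t=4: [42, 42, 42, 42, 42, 42, 42, 42, 42, 42, 42, 42]
t=5: [6, 6, 6, 6, 6, 6, 6, 6, 6, 6, 6, 6]
t=6: [18, 18, 18, 18, 18, 18, 18, 18, 18, 18, 18, 18]
t=7: [54, 54, 54, 54, 54, 54, 54, 54, 54, 54, 54, 54]
t=8: [42, 42, 42, 42, 42, 42, 42, 42, 42, 42, 42, 42]

Answer: 4
Key observation: The state at step 4, [42, 42, 42, 42, 42, 42, 42, 42, 42, 42, 42, 42], reappears at step 8 — and no state repeats earlier — so the cycle the system enters has period 4.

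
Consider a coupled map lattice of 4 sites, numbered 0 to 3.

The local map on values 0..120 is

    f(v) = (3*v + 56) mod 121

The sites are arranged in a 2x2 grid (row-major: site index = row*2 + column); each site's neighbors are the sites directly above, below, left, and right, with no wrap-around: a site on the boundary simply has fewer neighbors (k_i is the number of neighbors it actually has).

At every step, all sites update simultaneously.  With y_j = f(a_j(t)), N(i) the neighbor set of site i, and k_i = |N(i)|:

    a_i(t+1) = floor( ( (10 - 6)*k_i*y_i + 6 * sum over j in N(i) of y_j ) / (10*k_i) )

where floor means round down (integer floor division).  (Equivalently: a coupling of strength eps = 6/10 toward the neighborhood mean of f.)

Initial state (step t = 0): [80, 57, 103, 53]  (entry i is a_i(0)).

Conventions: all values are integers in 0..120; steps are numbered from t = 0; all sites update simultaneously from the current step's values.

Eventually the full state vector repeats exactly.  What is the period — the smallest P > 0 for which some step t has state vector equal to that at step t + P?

Simulating step by step:
t=0: [80, 57, 103, 53]
t=1: [54, 86, 45, 70]
t=2: [81, 65, 64, 52]
t=3: [27, 48, 46, 40]
t=4: [52, 52, 50, 67]
t=5: [89, 68, 65, 58]
t=6: [40, 64, 60, 51]
t=7: [58, 45, 88, 71]
t=8: [88, 68, 72, 55]
t=9: [45, 60, 65, 54]
t=10: [65, 96, 53, 76]
t=11: [62, 56, 52, 75]
t=12: [58, 52, 48, 73]
t=13: [94, 79, 74, 64]
t=14: [64, 51, 45, 28]
t=15: [49, 42, 35, 55]
t=16: [63, 79, 70, 70]
t=17: [23, 28, 17, 32]
t=18: [39, 18, 53, 50]
t=19: [82, 85, 78, 95]
t=20: [59, 75, 66, 74]
t=21: [60, 60, 49, 29]
t=22: [105, 87, 73, 67]
t=23: [35, 36, 20, 38]
t=24: [63, 43, 73, 67]
t=25: [30, 31, 18, 35]
t=26: [51, 30, 63, 57]
t=27: [43, 68, 59, 50]
t=28: [64, 51, 89, 73]
t=29: [53, 46, 44, 63]
t=30: [79, 58, 55, 43]
t=31: [83, 78, 74, 88]
t=32: [50, 61, 56, 56]
t=33: [100, 103, 97, 107]
t=34: [77, 39, 80, 37]
t=35: [49, 48, 48, 50]
t=36: [80, 81, 81, 81]
t=37: [55, 56, 56, 57]
t=38: [101, 103, 103, 104]
t=39: [48, 37, 37, 3]
t=40: [59, 61, 61, 53]
t=41: [115, 109, 109, 108]
t=42: [27, 24, 24, 18]
t=43: [10, 40, 40, 48]
t=44: [67, 71, 71, 64]
t=45: [22, 17, 17, 18]
t=46: [64, 76, 76, 108]
t=47: [27, 23, 23, 32]
t=48: [8, 15, 15, 14]
t=49: [92, 93, 93, 99]
t=50: [91, 97, 97, 100]
t=51: [97, 102, 102, 108]
t=52: [114, 84, 84, 78]
t=53: [53, 51, 51, 58]
t=54: [90, 96, 96, 96]
t=55: [94, 96, 96, 102]
t=56: [99, 105, 105, 109]
t=57: [49, 42, 42, 12]
t=58: [69, 76, 76, 73]
t=59: [33, 33, 33, 38]
t=60: [34, 38, 38, 40]
t=61: [44, 47, 47, 51]
t=62: [72, 76, 76, 80]
t=63: [37, 42, 42, 46]
t=64: [55, 60, 60, 65]
t=65: [109, 78, 78, 72]
t=66: [36, 34, 34, 40]
t=67: [39, 44, 44, 44]
t=68: [61, 62, 62, 67]
t=69: [47, 39, 39, 6]
t=70: [61, 65, 65, 60]
t=71: [52, 73, 73, 51]
t=72: [56, 66, 66, 55]
t=73: [48, 65, 65, 47]
t=74: [37, 50, 50, 35]
t=75: [69, 59, 59, 67]
t=76: [75, 55, 55, 73]
t=77: [75, 61, 61, 73]
t=78: [86, 68, 68, 84]
t=79: [39, 48, 48, 37]
t=80: [68, 61, 61, 65]
t=81: [78, 55, 55, 74]
t=82: [79, 65, 65, 74]
t=83: [25, 29, 29, 19]
t=84: [17, 45, 45, 58]
t=85: [84, 92, 92, 85]
t=86: [80, 76, 76, 81]
t=87: [46, 50, 50, 48]
t=88: [80, 79, 79, 82]
t=89: [52, 54, 54, 54]
t=90: [94, 95, 95, 97]
t=91: [97, 99, 99, 101]
t=92: [108, 111, 111, 113]
t=93: [22, 25, 25, 28]
t=94: [6, 10, 10, 13]
t=95: [81, 85, 85, 89]
t=96: [64, 69, 69, 73]
t=97: [15, 20, 20, 25]
t=98: [110, 79, 79, 73]
t=99: [39, 37, 37, 43]
t=100: [48, 53, 53, 53]
t=101: [88, 89, 89, 94]
t=102: [79, 84, 84, 87]
t=103: [60, 64, 64, 69]
t=104: [49, 43, 43, 12]
t=105: [71, 77, 77, 75]
t=106: [37, 37, 37, 42]
t=107: [46, 50, 50, 52]
t=108: [80, 83, 83, 87]
t=109: [59, 63, 63, 67]
t=110: [46, 39, 39, 7]
t=111: [60, 65, 65, 62]
t=112: [51, 38, 38, 5]
t=113: [64, 67, 67, 57]
t=114: [11, 39, 39, 51]
t=115: [66, 73, 73, 66]
t=116: [24, 20, 20, 24]
t=117: [72, 50, 50, 72]
t=118: [63, 52, 52, 63]
t=119: [55, 38, 38, 55]
t=120: [69, 79, 79, 69]
t=121: [39, 33, 33, 39]
t=122: [41, 44, 44, 41]
t=123: [63, 61, 61, 63]
t=124: [72, 49, 49, 72]
t=125: [61, 50, 50, 61]
t=126: [98, 104, 104, 98]
t=127: [46, 66, 66, 46]
t=128: [36, 48, 48, 36]
t=129: [64, 57, 57, 64]
t=130: [66, 46, 46, 66]
t=131: [48, 36, 36, 48]
t=132: [57, 64, 64, 57]
t=133: [46, 66, 66, 46]

Answer: 6
Key observation: The state at step 127, [46, 66, 66, 46], reappears at step 133 — and no state repeats earlier — so the cycle the system enters has period 6.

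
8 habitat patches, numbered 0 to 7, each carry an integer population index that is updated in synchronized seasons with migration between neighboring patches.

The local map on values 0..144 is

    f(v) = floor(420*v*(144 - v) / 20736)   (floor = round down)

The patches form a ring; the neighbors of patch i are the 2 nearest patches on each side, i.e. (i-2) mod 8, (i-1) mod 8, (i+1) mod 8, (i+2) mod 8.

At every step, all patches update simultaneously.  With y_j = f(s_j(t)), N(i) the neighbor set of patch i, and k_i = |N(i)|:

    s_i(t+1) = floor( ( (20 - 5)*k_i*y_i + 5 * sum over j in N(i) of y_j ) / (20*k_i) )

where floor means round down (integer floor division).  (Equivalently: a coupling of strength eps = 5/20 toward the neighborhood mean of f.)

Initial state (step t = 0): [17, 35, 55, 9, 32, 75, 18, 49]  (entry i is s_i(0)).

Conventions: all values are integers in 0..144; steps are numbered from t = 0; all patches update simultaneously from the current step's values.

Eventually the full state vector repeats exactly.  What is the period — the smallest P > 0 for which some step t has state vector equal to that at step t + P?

Simulating step by step:
t=0: [17, 35, 55, 9, 32, 75, 18, 49]
t=1: [51, 74, 87, 40, 71, 92, 53, 87]
t=2: [97, 101, 99, 88, 101, 96, 97, 99]
t=3: [91, 88, 90, 96, 88, 92, 91, 90]
t=4: [97, 98, 97, 94, 98, 96, 97, 97]
t=5: [91, 91, 92, 94, 91, 92, 92, 92]
t=6: [96, 96, 96, 95, 96, 96, 96, 96]
t=7: [93, 93, 93, 93, 93, 93, 93, 93]
t=8: [96, 96, 96, 96, 96, 96, 96, 96]
t=9: [93, 93, 93, 93, 93, 93, 93, 93]

Answer: 2
Key observation: The state at step 7, [93, 93, 93, 93, 93, 93, 93, 93], reappears at step 9 — and no state repeats earlier — so the cycle the system enters has period 2.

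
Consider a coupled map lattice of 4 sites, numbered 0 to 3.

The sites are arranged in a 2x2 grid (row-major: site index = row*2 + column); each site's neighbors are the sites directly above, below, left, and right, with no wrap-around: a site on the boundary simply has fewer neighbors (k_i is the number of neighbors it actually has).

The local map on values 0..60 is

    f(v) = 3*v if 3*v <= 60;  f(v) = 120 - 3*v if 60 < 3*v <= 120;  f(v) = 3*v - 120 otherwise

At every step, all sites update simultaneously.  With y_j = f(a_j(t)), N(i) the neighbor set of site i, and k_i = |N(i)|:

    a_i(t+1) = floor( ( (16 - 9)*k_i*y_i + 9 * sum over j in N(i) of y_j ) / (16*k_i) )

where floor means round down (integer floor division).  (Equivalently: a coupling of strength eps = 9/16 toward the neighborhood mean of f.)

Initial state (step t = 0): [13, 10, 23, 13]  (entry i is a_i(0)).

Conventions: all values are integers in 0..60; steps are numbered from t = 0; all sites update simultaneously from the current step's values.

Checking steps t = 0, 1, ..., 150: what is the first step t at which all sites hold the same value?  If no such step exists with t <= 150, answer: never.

Answer: never
Key observation: The state at step 15 reappears at step 19 — the system is in a cycle of period 4 from step 15 on.  No step 0..19 is synchronized, and the cycle repeats forever, so no step up to 150 (or ever) has all sites equal.

Derivation:
t=0: [13, 10, 23, 13]  (not all equal)
t=1: [39, 35, 44, 39]  (not all equal)
t=2: [8, 8, 6, 8]  (not all equal)
t=3: [22, 24, 21, 22]  (not all equal)
t=4: [53, 51, 55, 53]  (not all equal)
t=5: [39, 36, 41, 39]  (not all equal)
t=6: [5, 6, 3, 5]  (not all equal)
t=7: [14, 16, 12, 14]  (not all equal)
t=8: [42, 44, 39, 42]  (not all equal)
t=9: [6, 8, 4, 6]  (not all equal)
t=10: [18, 20, 15, 18]  (not all equal)
t=11: [53, 56, 50, 53]  (not all equal)
t=12: [39, 42, 35, 39]  (not all equal)
t=13: [7, 4, 8, 7]  (not all equal)
t=14: [19, 17, 22, 19]  (not all equal)
t=15: [54, 54, 55, 54]  (not all equal)
t=16: [42, 42, 43, 42]  (not all equal)
t=17: [6, 6, 7, 6]  (not all equal)
t=18: [18, 18, 19, 18]  (not all equal)
t=19: [54, 54, 55, 54]  (not all equal)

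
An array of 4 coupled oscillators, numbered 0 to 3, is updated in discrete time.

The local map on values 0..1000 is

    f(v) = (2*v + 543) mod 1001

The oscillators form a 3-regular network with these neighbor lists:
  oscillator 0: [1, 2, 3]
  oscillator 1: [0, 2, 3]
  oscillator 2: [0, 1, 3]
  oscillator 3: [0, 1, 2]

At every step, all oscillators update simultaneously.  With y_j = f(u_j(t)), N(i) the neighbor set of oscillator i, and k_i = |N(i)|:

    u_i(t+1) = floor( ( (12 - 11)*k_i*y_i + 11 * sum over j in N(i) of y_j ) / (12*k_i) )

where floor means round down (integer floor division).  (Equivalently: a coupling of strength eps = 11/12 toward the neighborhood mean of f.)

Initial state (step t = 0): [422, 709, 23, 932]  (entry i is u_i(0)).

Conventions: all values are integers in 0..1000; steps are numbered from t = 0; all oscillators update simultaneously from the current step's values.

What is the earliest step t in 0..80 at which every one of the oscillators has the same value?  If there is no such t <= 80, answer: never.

Answer: 19
Key observation: Synchronization is absorbing here: once all oscillators are equal they stay equal, and step 19 is the first all-equal step.

Derivation:
t=0: [422, 709, 23, 932]  (not all equal)
t=1: [629, 501, 584, 625]  (not all equal)
t=2: [691, 748, 711, 693]  (not all equal)
t=3: [666, 863, 657, 665]  (not all equal)
t=4: [682, 817, 686, 682]  (not all equal)
t=5: [685, 847, 683, 685]  (not all equal)
t=6: [703, 854, 704, 703]  (not all equal)
t=7: [735, 890, 734, 735]  (not all equal)
t=8: [105, 36, 105, 105]  (not all equal)
t=9: [710, 741, 710, 710]  (not all equal)
t=10: [675, 883, 675, 675]  (not all equal)
t=11: [713, 843, 713, 713]  (not all equal)
t=12: [741, 906, 741, 741]  (not all equal)
t=13: [123, 50, 123, 123]  (not all equal)
t=14: [744, 776, 744, 744]  (not all equal)
t=15: [48, 34, 48, 48]  (not all equal)
t=16: [630, 636, 630, 630]  (not all equal)
t=17: [805, 803, 805, 805]  (not all equal)
t=18: [149, 150, 149, 149]  (not all equal)
t=19: [841, 841, 841, 841]  (all equal)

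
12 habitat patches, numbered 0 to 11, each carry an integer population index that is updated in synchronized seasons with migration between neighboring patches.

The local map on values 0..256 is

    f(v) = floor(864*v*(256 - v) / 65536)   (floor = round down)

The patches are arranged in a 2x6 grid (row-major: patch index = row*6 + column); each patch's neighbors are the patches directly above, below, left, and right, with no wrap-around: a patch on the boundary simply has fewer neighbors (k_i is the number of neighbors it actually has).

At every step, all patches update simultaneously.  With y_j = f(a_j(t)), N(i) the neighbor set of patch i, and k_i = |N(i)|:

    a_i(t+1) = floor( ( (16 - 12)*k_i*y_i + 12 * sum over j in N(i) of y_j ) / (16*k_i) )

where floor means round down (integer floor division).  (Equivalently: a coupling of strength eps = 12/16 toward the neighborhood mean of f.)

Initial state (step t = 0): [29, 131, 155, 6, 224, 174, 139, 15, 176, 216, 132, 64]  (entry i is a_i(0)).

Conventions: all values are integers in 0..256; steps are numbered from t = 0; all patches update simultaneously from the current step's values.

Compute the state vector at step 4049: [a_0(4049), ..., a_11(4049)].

Simulating step by step:
t=0: [29, 131, 155, 6, 224, 174, 139, 15, 176, 216, 132, 64]
t=1: [182, 138, 156, 108, 129, 143, 103, 165, 137, 133, 146, 191]
t=2: [202, 198, 210, 211, 212, 195, 192, 208, 207, 212, 201, 199]
t=3: [153, 138, 134, 124, 137, 140, 143, 144, 128, 131, 134, 150]
t=4: [211, 212, 215, 214, 214, 212, 210, 213, 214, 215, 213, 213]
t=5: [124, 120, 118, 117, 119, 119, 123, 121, 117, 118, 118, 120]
t=6: [215, 214, 214, 214, 214, 214, 215, 214, 214, 214, 214, 214]
t=7: [116, 117, 118, 118, 118, 118, 116, 117, 118, 118, 118, 118]
t=8: [214, 214, 214, 214, 214, 214, 214, 214, 214, 214, 214, 214]
t=9: [118, 118, 118, 118, 118, 118, 118, 118, 118, 118, 118, 118]
t=10: [214, 214, 214, 214, 214, 214, 214, 214, 214, 214, 214, 214]

Answer: [118, 118, 118, 118, 118, 118, 118, 118, 118, 118, 118, 118]
Key observation: The state at step 8, [214, 214, 214, 214, 214, 214, 214, 214, 214, 214, 214, 214], reappears at step 10: the system is in a cycle of period 2 from step 8 on.  Therefore the state at step 4049 equals the state at step 8 + ((4049 - 8) mod 2) = 9, which is [118, 118, 118, 118, 118, 118, 118, 118, 118, 118, 118, 118].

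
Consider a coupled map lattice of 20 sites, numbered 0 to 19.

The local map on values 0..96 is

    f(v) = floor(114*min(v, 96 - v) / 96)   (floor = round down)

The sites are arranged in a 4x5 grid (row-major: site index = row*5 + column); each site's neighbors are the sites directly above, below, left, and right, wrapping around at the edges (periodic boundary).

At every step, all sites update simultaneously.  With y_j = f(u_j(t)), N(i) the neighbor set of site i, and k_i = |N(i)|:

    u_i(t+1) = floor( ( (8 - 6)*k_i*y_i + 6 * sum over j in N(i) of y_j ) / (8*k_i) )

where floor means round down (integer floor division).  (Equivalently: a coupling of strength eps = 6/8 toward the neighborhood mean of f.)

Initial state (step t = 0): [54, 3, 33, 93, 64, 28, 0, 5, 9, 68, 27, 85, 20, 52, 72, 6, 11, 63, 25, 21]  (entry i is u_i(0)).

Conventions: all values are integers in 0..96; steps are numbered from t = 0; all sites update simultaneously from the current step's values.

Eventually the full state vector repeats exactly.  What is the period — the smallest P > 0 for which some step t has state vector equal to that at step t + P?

Answer: 6
Key observation: The state at step 13, [55, 55, 55, 55, 55, 55, 55, 55, 55, 55, 55, 55, 55, 55, 55, 55, 55, 55, 55, 55], reappears at step 19 — and no state repeats earlier — so the cycle the system enters has period 6.

Derivation:
t=0: [54, 3, 33, 93, 64, 28, 0, 5, 9, 68, 27, 85, 20, 52, 72, 6, 11, 63, 25, 21]
t=1: [27, 19, 19, 22, 29, 29, 10, 14, 19, 28, 23, 16, 26, 29, 33, 23, 14, 29, 29, 25]
t=2: [29, 20, 23, 27, 31, 27, 19, 19, 25, 32, 29, 20, 26, 31, 32, 26, 23, 27, 31, 32]
t=3: [31, 26, 27, 32, 35, 32, 24, 25, 31, 34, 31, 26, 28, 33, 36, 32, 27, 30, 34, 35]
t=4: [36, 31, 32, 37, 39, 35, 30, 31, 36, 39, 36, 31, 33, 38, 39, 36, 32, 34, 38, 40]
t=5: [41, 37, 38, 42, 44, 41, 36, 37, 42, 44, 41, 37, 39, 43, 45, 42, 38, 40, 44, 45]
t=6: [48, 44, 45, 49, 50, 47, 43, 44, 48, 50, 48, 44, 46, 50, 51, 48, 45, 47, 50, 51]
t=7: [55, 53, 53, 54, 54, 54, 52, 53, 54, 54, 54, 53, 53, 54, 54, 55, 53, 53, 54, 54]
t=8: [48, 50, 50, 49, 48, 49, 50, 50, 49, 49, 49, 50, 50, 49, 49, 48, 50, 50, 49, 48]
t=9: [56, 54, 54, 55, 56, 55, 54, 54, 54, 55, 55, 54, 54, 54, 55, 56, 54, 54, 55, 56]
t=10: [47, 48, 48, 48, 47, 48, 48, 49, 48, 48, 48, 48, 49, 48, 48, 47, 48, 48, 48, 47]
t=11: [55, 56, 56, 56, 55, 56, 56, 56, 56, 56, 56, 56, 56, 56, 56, 55, 56, 56, 56, 55]
t=12: [47, 47, 47, 47, 47, 47, 47, 47, 47, 47, 47, 47, 47, 47, 47, 47, 47, 47, 47, 47]
t=13: [55, 55, 55, 55, 55, 55, 55, 55, 55, 55, 55, 55, 55, 55, 55, 55, 55, 55, 55, 55]
t=14: [48, 48, 48, 48, 48, 48, 48, 48, 48, 48, 48, 48, 48, 48, 48, 48, 48, 48, 48, 48]
t=15: [57, 57, 57, 57, 57, 57, 57, 57, 57, 57, 57, 57, 57, 57, 57, 57, 57, 57, 57, 57]
t=16: [46, 46, 46, 46, 46, 46, 46, 46, 46, 46, 46, 46, 46, 46, 46, 46, 46, 46, 46, 46]
t=17: [54, 54, 54, 54, 54, 54, 54, 54, 54, 54, 54, 54, 54, 54, 54, 54, 54, 54, 54, 54]
t=18: [49, 49, 49, 49, 49, 49, 49, 49, 49, 49, 49, 49, 49, 49, 49, 49, 49, 49, 49, 49]
t=19: [55, 55, 55, 55, 55, 55, 55, 55, 55, 55, 55, 55, 55, 55, 55, 55, 55, 55, 55, 55]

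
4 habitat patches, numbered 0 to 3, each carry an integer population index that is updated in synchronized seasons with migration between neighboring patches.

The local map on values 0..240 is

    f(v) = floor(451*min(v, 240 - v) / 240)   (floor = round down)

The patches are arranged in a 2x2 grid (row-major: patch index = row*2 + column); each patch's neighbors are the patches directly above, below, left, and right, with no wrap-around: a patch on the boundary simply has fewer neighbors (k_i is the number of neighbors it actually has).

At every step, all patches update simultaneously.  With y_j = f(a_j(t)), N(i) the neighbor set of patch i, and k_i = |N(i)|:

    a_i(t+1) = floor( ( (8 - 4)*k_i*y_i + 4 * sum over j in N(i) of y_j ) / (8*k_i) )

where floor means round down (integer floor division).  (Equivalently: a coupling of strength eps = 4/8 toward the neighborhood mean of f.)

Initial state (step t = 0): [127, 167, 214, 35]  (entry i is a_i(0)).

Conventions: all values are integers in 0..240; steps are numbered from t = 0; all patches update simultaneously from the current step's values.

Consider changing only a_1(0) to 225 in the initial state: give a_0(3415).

Simulating step by step:
t=0: [127, 225, 214, 35]
t=1: [125, 83, 93, 51]
t=2: [190, 155, 164, 129]
t=3: [121, 154, 146, 179]
t=4: [195, 164, 172, 141]
t=5: [109, 138, 131, 160]
t=6: [200, 184, 190, 173]
t=7: [87, 102, 96, 112]
t=8: [174, 188, 183, 197]
t=9: [113, 99, 104, 91]
t=10: [201, 188, 193, 180]
t=11: [82, 94, 90, 102]
t=12: [163, 174, 170, 181]
t=13: [135, 125, 129, 118]
t=14: [204, 212, 208, 216]
t=15: [61, 54, 58, 50]
t=16: [109, 102, 105, 98]
t=17: [199, 192, 195, 189]
t=18: [82, 88, 85, 91]
t=19: [158, 163, 160, 166]
t=20: [150, 145, 148, 143]
t=21: [172, 176, 173, 178]
t=22: [124, 120, 123, 119]
t=23: [219, 222, 219, 222]
t=24: [37, 34, 37, 34]
t=25: [67, 64, 67, 64]
t=26: [123, 121, 123, 121]
t=27: [220, 222, 220, 222]
t=28: [36, 34, 36, 34]
t=29: [66, 64, 66, 64]
t=30: [123, 121, 123, 121]

Answer: a_0(3415) = 220
Key observation: The state at step 26, [123, 121, 123, 121], reappears at step 30: the system is in a cycle of period 4 from step 26 on.  Therefore the state at step 3415 equals the state at step 26 + ((3415 - 26) mod 4) = 27, which is [220, 222, 220, 222].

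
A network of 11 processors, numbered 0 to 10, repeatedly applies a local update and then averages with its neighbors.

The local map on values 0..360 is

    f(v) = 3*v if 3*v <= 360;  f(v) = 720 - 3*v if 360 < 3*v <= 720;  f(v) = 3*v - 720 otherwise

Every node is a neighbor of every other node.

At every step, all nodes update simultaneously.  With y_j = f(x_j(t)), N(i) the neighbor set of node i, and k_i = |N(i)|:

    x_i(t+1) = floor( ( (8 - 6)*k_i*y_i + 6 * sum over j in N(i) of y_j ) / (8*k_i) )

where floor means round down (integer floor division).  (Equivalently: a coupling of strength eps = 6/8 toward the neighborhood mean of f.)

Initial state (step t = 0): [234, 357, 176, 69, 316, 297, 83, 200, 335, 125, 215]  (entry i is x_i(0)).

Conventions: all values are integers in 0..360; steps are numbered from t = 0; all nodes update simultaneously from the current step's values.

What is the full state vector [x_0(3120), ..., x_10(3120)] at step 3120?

Answer: [81, 82, 81, 81, 81, 81, 82, 81, 82, 82, 81]
Key observation: The state at step 10, [9, 10, 9, 9, 9, 9, 10, 9, 10, 10, 9], reappears at step 14: the system is in a cycle of period 4 from step 10 on.  Therefore the state at step 3120 equals the state at step 10 + ((3120 - 10) mod 4) = 12, which is [81, 82, 81, 81, 81, 81, 82, 81, 82, 82, 81].

Derivation:
t=0: [234, 357, 176, 69, 316, 297, 83, 200, 335, 125, 215]
t=1: [171, 229, 201, 204, 207, 198, 211, 189, 217, 228, 181]
t=2: [127, 96, 111, 109, 108, 112, 106, 117, 102, 97, 121]
t=3: [327, 318, 326, 324, 324, 326, 323, 329, 321, 318, 330]
t=4: [254, 249, 253, 252, 252, 253, 251, 255, 250, 249, 255]
t=5: [37, 34, 36, 36, 36, 36, 35, 37, 35, 34, 37]
t=6: [107, 106, 107, 107, 107, 107, 106, 107, 106, 106, 107]
t=7: [320, 319, 320, 320, 320, 320, 319, 320, 319, 319, 320]
t=8: [239, 238, 239, 239, 239, 239, 238, 239, 238, 238, 239]
t=9: [3, 4, 3, 3, 3, 3, 4, 3, 4, 4, 3]
t=10: [9, 10, 9, 9, 9, 9, 10, 9, 10, 10, 9]
t=11: [27, 28, 27, 27, 27, 27, 28, 27, 28, 28, 27]
t=12: [81, 82, 81, 81, 81, 81, 82, 81, 82, 82, 81]
t=13: [243, 244, 243, 243, 243, 243, 244, 243, 244, 244, 243]
t=14: [9, 10, 9, 9, 9, 9, 10, 9, 10, 10, 9]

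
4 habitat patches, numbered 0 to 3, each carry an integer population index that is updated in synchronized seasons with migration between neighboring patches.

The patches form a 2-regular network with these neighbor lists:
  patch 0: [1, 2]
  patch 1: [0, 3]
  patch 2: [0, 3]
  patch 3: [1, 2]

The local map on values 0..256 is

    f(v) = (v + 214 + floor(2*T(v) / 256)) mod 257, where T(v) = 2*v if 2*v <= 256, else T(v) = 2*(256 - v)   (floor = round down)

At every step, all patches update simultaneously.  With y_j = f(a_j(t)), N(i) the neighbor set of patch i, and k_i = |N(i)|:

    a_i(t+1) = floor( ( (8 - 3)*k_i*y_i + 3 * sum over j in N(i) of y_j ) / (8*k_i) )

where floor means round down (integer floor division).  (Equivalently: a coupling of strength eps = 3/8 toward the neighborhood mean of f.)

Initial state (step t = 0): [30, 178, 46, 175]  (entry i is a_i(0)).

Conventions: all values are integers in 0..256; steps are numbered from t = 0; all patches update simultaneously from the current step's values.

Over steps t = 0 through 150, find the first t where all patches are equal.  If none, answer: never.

Simulating step by step:
t=0: [30, 178, 46, 175]  (not all equal)
t=1: [178, 155, 72, 109]  (not all equal)
t=2: [111, 108, 56, 68]  (not all equal)
t=3: [57, 59, 25, 31]  (not all equal)
t=4: [56, 58, 197, 200]  (not all equal)
t=5: [39, 41, 128, 129]  (not all equal)
t=6: [222, 223, 118, 118]  (not all equal)
t=7: [159, 160, 95, 95]  (not all equal)
t=8: [105, 105, 65, 65]  (not all equal)
t=9: [55, 55, 30, 30]  (not all equal)
t=10: [55, 55, 200, 200]  (not all equal)
t=11: [39, 39, 129, 129]  (not all equal)
t=12: [221, 221, 118, 118]  (not all equal)
t=13: [158, 158, 95, 95]  (not all equal)
t=14: [104, 104, 64, 64]  (not all equal)
t=15: [54, 54, 29, 29]  (not all equal)
t=16: [54, 54, 199, 199]  (not all equal)
t=17: [38, 38, 128, 128]  (not all equal)
t=18: [221, 221, 117, 117]  (not all equal)
t=19: [158, 158, 94, 94]  (not all equal)
t=20: [104, 104, 64, 64]  (not all equal)

Answer: never
Key observation: The state at step 14 reappears at step 20 — the system is in a cycle of period 6 from step 14 on.  No step 0..20 is synchronized, and the cycle repeats forever, so no step up to 150 (or ever) has all patches equal.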